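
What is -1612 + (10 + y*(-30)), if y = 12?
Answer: -1962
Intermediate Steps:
-1612 + (10 + y*(-30)) = -1612 + (10 + 12*(-30)) = -1612 + (10 - 360) = -1612 - 350 = -1962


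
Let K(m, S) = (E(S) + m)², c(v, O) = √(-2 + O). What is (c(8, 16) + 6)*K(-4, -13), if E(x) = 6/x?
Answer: 20184/169 + 3364*√14/169 ≈ 193.91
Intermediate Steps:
K(m, S) = (m + 6/S)² (K(m, S) = (6/S + m)² = (m + 6/S)²)
(c(8, 16) + 6)*K(-4, -13) = (√(-2 + 16) + 6)*((6 - 13*(-4))²/(-13)²) = (√14 + 6)*((6 + 52)²/169) = (6 + √14)*((1/169)*58²) = (6 + √14)*((1/169)*3364) = (6 + √14)*(3364/169) = 20184/169 + 3364*√14/169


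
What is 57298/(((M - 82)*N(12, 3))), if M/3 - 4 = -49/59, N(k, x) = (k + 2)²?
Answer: -1690291/419146 ≈ -4.0327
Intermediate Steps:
N(k, x) = (2 + k)²
M = 561/59 (M = 12 + 3*(-49/59) = 12 - 147/59 = 561/59 ≈ 9.5085)
57298/(((M - 82)*N(12, 3))) = 57298/(((561/59 - 82)*(2 + 12)²)) = 57298/((-4277/59*14²)) = 57298/((-4277/59*196)) = 57298/(-838292/59) = 57298*(-59/838292) = -1690291/419146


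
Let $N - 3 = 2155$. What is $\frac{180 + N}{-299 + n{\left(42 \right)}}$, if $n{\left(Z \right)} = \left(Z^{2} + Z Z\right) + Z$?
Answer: $\frac{2338}{3271} \approx 0.71477$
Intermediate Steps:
$N = 2158$ ($N = 3 + 2155 = 2158$)
$n{\left(Z \right)} = Z + 2 Z^{2}$ ($n{\left(Z \right)} = \left(Z^{2} + Z^{2}\right) + Z = 2 Z^{2} + Z = Z + 2 Z^{2}$)
$\frac{180 + N}{-299 + n{\left(42 \right)}} = \frac{180 + 2158}{-299 + 42 \left(1 + 2 \cdot 42\right)} = \frac{2338}{-299 + 42 \left(1 + 84\right)} = \frac{2338}{-299 + 42 \cdot 85} = \frac{2338}{-299 + 3570} = \frac{2338}{3271}$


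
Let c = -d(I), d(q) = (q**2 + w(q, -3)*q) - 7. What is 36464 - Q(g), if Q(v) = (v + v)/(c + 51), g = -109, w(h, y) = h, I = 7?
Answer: 729171/20 ≈ 36459.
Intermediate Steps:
d(q) = -7 + 2*q**2 (d(q) = (q**2 + q*q) - 7 = (q**2 + q**2) - 7 = 2*q**2 - 7 = -7 + 2*q**2)
c = -91 (c = -(-7 + 2*7**2) = -(-7 + 2*49) = -(-7 + 98) = -1*91 = -91)
Q(v) = -v/20 (Q(v) = (v + v)/(-91 + 51) = (2*v)/(-40) = (2*v)*(-1/40) = -v/20)
36464 - Q(g) = 36464 - (-1)*(-109)/20 = 36464 - 1*109/20 = 36464 - 109/20 = 729171/20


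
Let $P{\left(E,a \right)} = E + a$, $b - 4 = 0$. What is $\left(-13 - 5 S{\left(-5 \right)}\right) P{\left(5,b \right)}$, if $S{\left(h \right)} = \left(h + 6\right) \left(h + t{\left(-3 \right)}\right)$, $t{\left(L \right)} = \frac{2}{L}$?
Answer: $138$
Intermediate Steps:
$b = 4$ ($b = 4 + 0 = 4$)
$S{\left(h \right)} = \left(6 + h\right) \left(- \frac{2}{3} + h\right)$ ($S{\left(h \right)} = \left(h + 6\right) \left(h + \frac{2}{-3}\right) = \left(6 + h\right) \left(h + 2 \left(- \frac{1}{3}\right)\right) = \left(6 + h\right) \left(h - \frac{2}{3}\right) = \left(6 + h\right) \left(- \frac{2}{3} + h\right)$)
$\left(-13 - 5 S{\left(-5 \right)}\right) P{\left(5,b \right)} = \left(-13 - 5 \left(-4 + \left(-5\right)^{2} + \frac{16}{3} \left(-5\right)\right)\right) \left(5 + 4\right) = \left(-13 - 5 \left(-4 + 25 - \frac{80}{3}\right)\right) 9 = \left(-13 - - \frac{85}{3}\right) 9 = \left(-13 + \frac{85}{3}\right) 9 = \frac{46}{3} \cdot 9 = 138$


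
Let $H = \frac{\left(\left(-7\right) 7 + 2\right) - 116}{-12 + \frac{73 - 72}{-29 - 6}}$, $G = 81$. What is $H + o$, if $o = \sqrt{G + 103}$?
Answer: $\frac{5705}{421} + 2 \sqrt{46} \approx 27.116$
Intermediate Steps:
$o = 2 \sqrt{46}$ ($o = \sqrt{81 + 103} = \sqrt{184} = 2 \sqrt{46} \approx 13.565$)
$H = \frac{5705}{421}$ ($H = \frac{\left(-49 + 2\right) - 116}{-12 + 1 \frac{1}{-35}} = \frac{-47 - 116}{-12 + 1 \left(- \frac{1}{35}\right)} = - \frac{163}{-12 - \frac{1}{35}} = - \frac{163}{- \frac{421}{35}} = \left(-163\right) \left(- \frac{35}{421}\right) = \frac{5705}{421} \approx 13.551$)
$H + o = \frac{5705}{421} + 2 \sqrt{46}$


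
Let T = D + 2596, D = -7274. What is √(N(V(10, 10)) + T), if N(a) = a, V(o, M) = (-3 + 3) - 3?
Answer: I*√4681 ≈ 68.418*I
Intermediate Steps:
V(o, M) = -3 (V(o, M) = 0 - 3 = -3)
T = -4678 (T = -7274 + 2596 = -4678)
√(N(V(10, 10)) + T) = √(-3 - 4678) = √(-4681) = I*√4681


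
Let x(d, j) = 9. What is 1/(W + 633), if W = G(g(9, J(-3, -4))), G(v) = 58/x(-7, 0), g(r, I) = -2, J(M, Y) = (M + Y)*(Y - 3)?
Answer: 9/5755 ≈ 0.0015639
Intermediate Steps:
J(M, Y) = (-3 + Y)*(M + Y) (J(M, Y) = (M + Y)*(-3 + Y) = (-3 + Y)*(M + Y))
G(v) = 58/9
W = 58/9 ≈ 6.4444
1/(W + 633) = 1/(58/9 + 633) = 1/(5755/9) = 9/5755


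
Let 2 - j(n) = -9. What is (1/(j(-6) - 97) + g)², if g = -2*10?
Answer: 2961841/7396 ≈ 400.47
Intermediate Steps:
j(n) = 11 (j(n) = 2 - 1*(-9) = 2 + 9 = 11)
g = -20
(1/(j(-6) - 97) + g)² = (1/(11 - 97) - 20)² = (1/(-86) - 20)² = (-1/86 - 20)² = (-1721/86)² = 2961841/7396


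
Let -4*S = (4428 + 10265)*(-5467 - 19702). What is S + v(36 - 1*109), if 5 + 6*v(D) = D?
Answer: 369808065/4 ≈ 9.2452e+7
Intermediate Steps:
S = 369808117/4 (S = -(4428 + 10265)*(-5467 - 19702)/4 = -14693*(-25169)/4 = -¼*(-369808117) = 369808117/4 ≈ 9.2452e+7)
v(D) = -⅚ + D/6
S + v(36 - 1*109) = 369808117/4 + (-⅚ + (36 - 1*109)/6) = 369808117/4 + (-⅚ + (36 - 109)/6) = 369808117/4 + (-⅚ + (⅙)*(-73)) = 369808117/4 + (-⅚ - 73/6) = 369808117/4 - 13 = 369808065/4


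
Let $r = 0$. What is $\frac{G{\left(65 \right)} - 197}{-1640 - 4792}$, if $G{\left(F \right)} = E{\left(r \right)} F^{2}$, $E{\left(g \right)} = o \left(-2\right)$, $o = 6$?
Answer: $\frac{50897}{6432} \approx 7.9131$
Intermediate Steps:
$E{\left(g \right)} = -12$ ($E{\left(g \right)} = 6 \left(-2\right) = -12$)
$G{\left(F \right)} = - 12 F^{2}$
$\frac{G{\left(65 \right)} - 197}{-1640 - 4792} = \frac{- 12 \cdot 65^{2} - 197}{-1640 - 4792} = \frac{\left(-12\right) 4225 - 197}{-6432} = \left(-50700 - 197\right) \left(- \frac{1}{6432}\right) = \left(-50897\right) \left(- \frac{1}{6432}\right) = \frac{50897}{6432}$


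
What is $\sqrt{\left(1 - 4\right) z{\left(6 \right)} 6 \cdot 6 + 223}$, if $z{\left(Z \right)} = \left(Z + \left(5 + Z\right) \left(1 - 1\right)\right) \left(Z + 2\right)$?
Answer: $11 i \sqrt{41} \approx 70.434 i$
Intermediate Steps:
$z{\left(Z \right)} = Z \left(2 + Z\right)$ ($z{\left(Z \right)} = \left(Z + \left(5 + Z\right) 0\right) \left(2 + Z\right) = \left(Z + 0\right) \left(2 + Z\right) = Z \left(2 + Z\right)$)
$\sqrt{\left(1 - 4\right) z{\left(6 \right)} 6 \cdot 6 + 223} = \sqrt{\left(1 - 4\right) 6 \left(2 + 6\right) 6 \cdot 6 + 223} = \sqrt{- 3 \cdot 6 \cdot 8 \cdot 6 \cdot 6 + 223} = \sqrt{- 3 \cdot 48 \cdot 6 \cdot 6 + 223} = \sqrt{- 3 \cdot 288 \cdot 6 + 223} = \sqrt{\left(-3\right) 1728 + 223} = \sqrt{-5184 + 223} = \sqrt{-4961} = 11 i \sqrt{41}$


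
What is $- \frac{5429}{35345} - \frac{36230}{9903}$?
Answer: $- \frac{1334312737}{350021535} \approx -3.8121$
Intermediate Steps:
$- \frac{5429}{35345} - \frac{36230}{9903} = - \frac{1334312737}{350021535}$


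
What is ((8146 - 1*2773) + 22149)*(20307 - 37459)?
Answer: -472057344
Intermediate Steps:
((8146 - 1*2773) + 22149)*(20307 - 37459) = ((8146 - 2773) + 22149)*(-17152) = (5373 + 22149)*(-17152) = 27522*(-17152) = -472057344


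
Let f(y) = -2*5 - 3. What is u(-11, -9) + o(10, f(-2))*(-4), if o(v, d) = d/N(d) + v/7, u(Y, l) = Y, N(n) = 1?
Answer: 247/7 ≈ 35.286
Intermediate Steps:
f(y) = -13 (f(y) = -10 - 3 = -13)
o(v, d) = d + v/7 (o(v, d) = d/1 + v/7 = d*1 + v*(⅐) = d + v/7)
u(-11, -9) + o(10, f(-2))*(-4) = -11 + (-13 + (⅐)*10)*(-4) = -11 + (-13 + 10/7)*(-4) = -11 - 81/7*(-4) = -11 + 324/7 = 247/7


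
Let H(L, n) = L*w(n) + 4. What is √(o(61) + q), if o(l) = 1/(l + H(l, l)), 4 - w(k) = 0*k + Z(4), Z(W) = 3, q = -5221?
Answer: I*√9209830/42 ≈ 72.256*I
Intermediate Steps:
w(k) = 1 (w(k) = 4 - (0*k + 3) = 4 - (0 + 3) = 4 - 1*3 = 4 - 3 = 1)
H(L, n) = 4 + L (H(L, n) = L*1 + 4 = L + 4 = 4 + L)
o(l) = 1/(4 + 2*l) (o(l) = 1/(l + (4 + l)) = 1/(4 + 2*l))
√(o(61) + q) = √(1/(2*(2 + 61)) - 5221) = √((½)/63 - 5221) = √((½)*(1/63) - 5221) = √(1/126 - 5221) = √(-657845/126) = I*√9209830/42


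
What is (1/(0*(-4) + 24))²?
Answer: 1/576 ≈ 0.0017361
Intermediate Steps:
(1/(0*(-4) + 24))² = (1/(0 + 24))² = (1/24)² = 1/576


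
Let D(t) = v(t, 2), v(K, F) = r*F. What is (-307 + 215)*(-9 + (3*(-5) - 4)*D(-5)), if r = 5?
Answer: 18308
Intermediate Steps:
v(K, F) = 5*F
D(t) = 10 (D(t) = 5*2 = 10)
(-307 + 215)*(-9 + (3*(-5) - 4)*D(-5)) = (-307 + 215)*(-9 + (3*(-5) - 4)*10) = -92*(-9 + (-15 - 4)*10) = -92*(-9 - 19*10) = -92*(-9 - 190) = -92*(-199) = 18308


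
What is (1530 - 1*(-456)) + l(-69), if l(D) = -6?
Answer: 1980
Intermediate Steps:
(1530 - 1*(-456)) + l(-69) = (1530 - 1*(-456)) - 6 = (1530 + 456) - 6 = 1986 - 6 = 1980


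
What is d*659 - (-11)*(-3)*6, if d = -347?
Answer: -228871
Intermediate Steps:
d*659 - (-11)*(-3)*6 = -347*659 - (-11)*(-3)*6 = -228673 - 11*3*6 = -228673 - 33*6 = -228673 - 198 = -228871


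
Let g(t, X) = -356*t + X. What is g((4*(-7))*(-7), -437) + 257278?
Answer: 187065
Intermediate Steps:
g(t, X) = X - 356*t
g((4*(-7))*(-7), -437) + 257278 = (-437 - 356*4*(-7)*(-7)) + 257278 = (-437 - (-9968)*(-7)) + 257278 = (-437 - 356*196) + 257278 = (-437 - 69776) + 257278 = -70213 + 257278 = 187065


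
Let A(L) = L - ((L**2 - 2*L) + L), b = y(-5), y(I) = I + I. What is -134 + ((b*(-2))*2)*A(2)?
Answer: -134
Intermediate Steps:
y(I) = 2*I
b = -10 (b = 2*(-5) = -10)
A(L) = -L**2 + 2*L (A(L) = L - (L**2 - L) = L + (L - L**2) = -L**2 + 2*L)
-134 + ((b*(-2))*2)*A(2) = -134 + (-10*(-2)*2)*(2*(2 - 1*2)) = -134 + (20*2)*(2*(2 - 2)) = -134 + 40*(2*0) = -134 + 40*0 = -134 + 0 = -134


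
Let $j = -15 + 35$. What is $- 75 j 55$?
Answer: $-82500$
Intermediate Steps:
$j = 20$
$- 75 j 55 = \left(-75\right) 20 \cdot 55 = \left(-1500\right) 55 = -82500$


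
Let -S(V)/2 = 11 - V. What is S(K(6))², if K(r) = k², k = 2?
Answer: 196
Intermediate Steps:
K(r) = 4 (K(r) = 2² = 4)
S(V) = -22 + 2*V (S(V) = -2*(11 - V) = -22 + 2*V)
S(K(6))² = (-22 + 2*4)² = (-22 + 8)² = (-14)² = 196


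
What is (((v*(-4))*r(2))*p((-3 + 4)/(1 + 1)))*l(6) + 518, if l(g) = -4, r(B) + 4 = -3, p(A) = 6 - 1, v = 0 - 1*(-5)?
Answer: -2282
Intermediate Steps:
v = 5 (v = 0 + 5 = 5)
p(A) = 5
r(B) = -7 (r(B) = -4 - 3 = -7)
(((v*(-4))*r(2))*p((-3 + 4)/(1 + 1)))*l(6) + 518 = (((5*(-4))*(-7))*5)*(-4) + 518 = (-20*(-7)*5)*(-4) + 518 = (140*5)*(-4) + 518 = 700*(-4) + 518 = -2800 + 518 = -2282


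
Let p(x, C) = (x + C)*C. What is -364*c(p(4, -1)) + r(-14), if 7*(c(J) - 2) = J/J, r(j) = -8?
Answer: -788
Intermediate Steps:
p(x, C) = C*(C + x) (p(x, C) = (C + x)*C = C*(C + x))
c(J) = 15/7 (c(J) = 2 + (J/J)/7 = 2 + (⅐)*1 = 2 + ⅐ = 15/7)
-364*c(p(4, -1)) + r(-14) = -364*15/7 - 8 = -780 - 8 = -788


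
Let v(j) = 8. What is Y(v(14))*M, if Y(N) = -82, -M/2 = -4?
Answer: -656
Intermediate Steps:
M = 8 (M = -2*(-4) = 8)
Y(v(14))*M = -82*8 = -656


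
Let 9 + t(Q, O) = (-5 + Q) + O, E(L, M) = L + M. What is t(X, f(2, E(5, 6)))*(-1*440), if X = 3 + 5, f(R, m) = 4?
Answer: 880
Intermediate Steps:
X = 8
t(Q, O) = -14 + O + Q (t(Q, O) = -9 + ((-5 + Q) + O) = -9 + (-5 + O + Q) = -14 + O + Q)
t(X, f(2, E(5, 6)))*(-1*440) = (-14 + 4 + 8)*(-1*440) = -2*(-440) = 880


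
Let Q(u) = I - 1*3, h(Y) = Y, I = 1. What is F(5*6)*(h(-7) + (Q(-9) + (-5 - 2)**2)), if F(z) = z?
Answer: 1200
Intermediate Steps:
Q(u) = -2 (Q(u) = 1 - 1*3 = 1 - 3 = -2)
F(5*6)*(h(-7) + (Q(-9) + (-5 - 2)**2)) = (5*6)*(-7 + (-2 + (-5 - 2)**2)) = 30*(-7 + (-2 + (-7)**2)) = 30*(-7 + (-2 + 49)) = 30*(-7 + 47) = 30*40 = 1200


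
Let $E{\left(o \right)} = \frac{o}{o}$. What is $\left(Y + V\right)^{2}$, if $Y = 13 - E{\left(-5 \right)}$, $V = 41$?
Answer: $2809$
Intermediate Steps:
$E{\left(o \right)} = 1$
$Y = 12$ ($Y = 13 - 1 = 12$)
$\left(Y + V\right)^{2} = \left(12 + 41\right)^{2} = 53^{2} = 2809$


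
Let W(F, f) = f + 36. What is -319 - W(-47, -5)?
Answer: -350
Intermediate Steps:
W(F, f) = 36 + f
-319 - W(-47, -5) = -319 - (36 - 5) = -319 - 1*31 = -319 - 31 = -350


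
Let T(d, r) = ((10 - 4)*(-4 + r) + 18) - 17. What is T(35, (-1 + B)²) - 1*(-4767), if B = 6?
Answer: 4894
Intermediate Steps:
T(d, r) = -23 + 6*r (T(d, r) = (6*(-4 + r) + 18) - 17 = ((-24 + 6*r) + 18) - 17 = (-6 + 6*r) - 17 = -23 + 6*r)
T(35, (-1 + B)²) - 1*(-4767) = (-23 + 6*(-1 + 6)²) - 1*(-4767) = (-23 + 6*5²) + 4767 = (-23 + 6*25) + 4767 = (-23 + 150) + 4767 = 127 + 4767 = 4894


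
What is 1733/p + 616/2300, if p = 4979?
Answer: 1763241/2862925 ≈ 0.61589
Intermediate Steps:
1733/p + 616/2300 = 1733/4979 + 616/2300 = 1733*(1/4979) + 616*(1/2300) = 1733/4979 + 154/575 = 1763241/2862925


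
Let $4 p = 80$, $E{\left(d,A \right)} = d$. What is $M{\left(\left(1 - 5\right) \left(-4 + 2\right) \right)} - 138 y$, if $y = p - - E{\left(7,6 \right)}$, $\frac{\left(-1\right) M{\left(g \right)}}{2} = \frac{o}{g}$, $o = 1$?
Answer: $- \frac{14905}{4} \approx -3726.3$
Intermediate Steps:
$p = 20$ ($p = \frac{1}{4} \cdot 80 = 20$)
$M{\left(g \right)} = - \frac{2}{g}$ ($M{\left(g \right)} = - 2 \cdot 1 \frac{1}{g} = - \frac{2}{g}$)
$y = 27$ ($y = 20 - \left(-1\right) 7 = 20 - -7 = 20 + 7 = 27$)
$M{\left(\left(1 - 5\right) \left(-4 + 2\right) \right)} - 138 y = - \frac{2}{\left(1 - 5\right) \left(-4 + 2\right)} - 3726 = - \frac{2}{\left(-4\right) \left(-2\right)} - 3726 = - \frac{2}{8} - 3726 = \left(-2\right) \frac{1}{8} - 3726 = - \frac{1}{4} - 3726 = - \frac{14905}{4}$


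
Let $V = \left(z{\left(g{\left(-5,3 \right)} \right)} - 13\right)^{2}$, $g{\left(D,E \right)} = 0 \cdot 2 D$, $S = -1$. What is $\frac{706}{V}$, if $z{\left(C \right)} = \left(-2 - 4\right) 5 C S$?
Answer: $\frac{706}{169} \approx 4.1775$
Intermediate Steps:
$g{\left(D,E \right)} = 0$ ($g{\left(D,E \right)} = 0 D = 0$)
$z{\left(C \right)} = 30 C$ ($z{\left(C \right)} = \left(-2 - 4\right) 5 C \left(-1\right) = - 6 \left(- 5 C\right) = 30 C$)
$V = 169$ ($V = \left(30 \cdot 0 - 13\right)^{2} = \left(0 - 13\right)^{2} = \left(-13\right)^{2} = 169$)
$\frac{706}{V} = \frac{706}{169}$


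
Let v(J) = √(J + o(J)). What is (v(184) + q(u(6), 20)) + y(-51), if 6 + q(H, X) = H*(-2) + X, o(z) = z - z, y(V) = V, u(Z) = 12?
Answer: -61 + 2*√46 ≈ -47.435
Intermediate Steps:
o(z) = 0
v(J) = √J (v(J) = √(J + 0) = √J)
q(H, X) = -6 + X - 2*H (q(H, X) = -6 + (H*(-2) + X) = -6 + (-2*H + X) = -6 + (X - 2*H) = -6 + X - 2*H)
(v(184) + q(u(6), 20)) + y(-51) = (√184 + (-6 + 20 - 2*12)) - 51 = (2*√46 + (-6 + 20 - 24)) - 51 = (2*√46 - 10) - 51 = (-10 + 2*√46) - 51 = -61 + 2*√46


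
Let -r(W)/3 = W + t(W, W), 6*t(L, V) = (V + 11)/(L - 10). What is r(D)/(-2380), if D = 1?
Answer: 1/1020 ≈ 0.00098039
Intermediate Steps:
t(L, V) = (11 + V)/(6*(-10 + L)) (t(L, V) = ((V + 11)/(L - 10))/6 = ((11 + V)/(-10 + L))/6 = (11 + V)/(6*(-10 + L)))
r(W) = -3*W - (11 + W)/(2*(-10 + W)) (r(W) = -3*(W + (11 + W)/(6*(-10 + W))) = -3*W - (11 + W)/(2*(-10 + W)))
r(D)/(-2380) = ((-11 - 6*1² + 59*1)/(2*(-10 + 1)))/(-2380) = ((½)*(-11 - 6*1 + 59)/(-9))*(-1/2380) = ((½)*(-⅑)*(-11 - 6 + 59))*(-1/2380) = ((½)*(-⅑)*42)*(-1/2380) = -7/3*(-1/2380) = 1/1020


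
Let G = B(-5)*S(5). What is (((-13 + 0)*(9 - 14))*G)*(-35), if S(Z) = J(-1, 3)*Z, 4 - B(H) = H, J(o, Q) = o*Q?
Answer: 307125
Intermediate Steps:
J(o, Q) = Q*o
B(H) = 4 - H
S(Z) = -3*Z (S(Z) = (3*(-1))*Z = -3*Z)
G = -135 (G = (4 - 1*(-5))*(-3*5) = (4 + 5)*(-15) = 9*(-15) = -135)
(((-13 + 0)*(9 - 14))*G)*(-35) = (((-13 + 0)*(9 - 14))*(-135))*(-35) = (-13*(-5)*(-135))*(-35) = (65*(-135))*(-35) = -8775*(-35) = 307125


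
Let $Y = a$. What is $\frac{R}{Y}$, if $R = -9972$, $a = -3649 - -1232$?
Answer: $\frac{9972}{2417} \approx 4.1258$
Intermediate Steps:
$a = -2417$ ($a = -3649 + 1232 = -2417$)
$Y = -2417$
$\frac{R}{Y} = - \frac{9972}{-2417} = \left(-9972\right) \left(- \frac{1}{2417}\right) = \frac{9972}{2417}$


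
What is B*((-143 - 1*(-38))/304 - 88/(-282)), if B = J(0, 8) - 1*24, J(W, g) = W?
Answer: 1429/1786 ≈ 0.80011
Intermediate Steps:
B = -24 (B = 0 - 1*24 = 0 - 24 = -24)
B*((-143 - 1*(-38))/304 - 88/(-282)) = -24*((-143 - 1*(-38))/304 - 88/(-282)) = -24*((-143 + 38)*(1/304) - 88*(-1/282)) = -24*(-105*1/304 + 44/141) = -24*(-105/304 + 44/141) = -24*(-1429/42864) = 1429/1786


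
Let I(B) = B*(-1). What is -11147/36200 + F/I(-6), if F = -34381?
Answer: -622329541/108600 ≈ -5730.5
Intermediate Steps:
I(B) = -B
-11147/36200 + F/I(-6) = -11147/36200 - 34381/((-1*(-6))) = -11147*1/36200 - 34381/6 = -11147/36200 - 34381*⅙ = -11147/36200 - 34381/6 = -622329541/108600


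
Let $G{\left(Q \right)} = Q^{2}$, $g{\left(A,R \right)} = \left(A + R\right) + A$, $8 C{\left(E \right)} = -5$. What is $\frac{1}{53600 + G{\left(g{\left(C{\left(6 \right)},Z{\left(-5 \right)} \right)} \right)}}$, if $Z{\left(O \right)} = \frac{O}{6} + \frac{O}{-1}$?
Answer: $\frac{144}{7719625} \approx 1.8654 \cdot 10^{-5}$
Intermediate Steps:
$C{\left(E \right)} = - \frac{5}{8}$ ($C{\left(E \right)} = \frac{1}{8} \left(-5\right) = - \frac{5}{8}$)
$Z{\left(O \right)} = - \frac{5 O}{6}$ ($Z{\left(O \right)} = O \frac{1}{6} + O \left(-1\right) = \frac{O}{6} - O = - \frac{5 O}{6}$)
$g{\left(A,R \right)} = R + 2 A$
$\frac{1}{53600 + G{\left(g{\left(C{\left(6 \right)},Z{\left(-5 \right)} \right)} \right)}} = \frac{1}{53600 + \left(\left(- \frac{5}{6}\right) \left(-5\right) + 2 \left(- \frac{5}{8}\right)\right)^{2}} = \frac{1}{53600 + \left(\frac{25}{6} - \frac{5}{4}\right)^{2}} = \frac{1}{53600 + \left(\frac{35}{12}\right)^{2}} = \frac{1}{53600 + \frac{1225}{144}} = \frac{1}{\frac{7719625}{144}} = \frac{144}{7719625}$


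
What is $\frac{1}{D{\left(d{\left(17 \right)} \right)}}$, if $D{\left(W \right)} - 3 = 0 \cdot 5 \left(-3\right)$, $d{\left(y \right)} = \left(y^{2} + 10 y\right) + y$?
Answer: $\frac{1}{3} \approx 0.33333$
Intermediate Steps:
$d{\left(y \right)} = y^{2} + 11 y$
$D{\left(W \right)} = 3$ ($D{\left(W \right)} = 3 + 0 \cdot 5 \left(-3\right) = 3 + 0 \left(-3\right) = 3 + 0 = 3$)
$\frac{1}{D{\left(d{\left(17 \right)} \right)}} = \frac{1}{3}$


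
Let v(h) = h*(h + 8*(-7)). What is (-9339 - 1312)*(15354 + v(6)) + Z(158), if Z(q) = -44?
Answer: -160340198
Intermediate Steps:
v(h) = h*(-56 + h) (v(h) = h*(h - 56) = h*(-56 + h))
(-9339 - 1312)*(15354 + v(6)) + Z(158) = (-9339 - 1312)*(15354 + 6*(-56 + 6)) - 44 = -10651*(15354 + 6*(-50)) - 44 = -10651*(15354 - 300) - 44 = -10651*15054 - 44 = -160340154 - 44 = -160340198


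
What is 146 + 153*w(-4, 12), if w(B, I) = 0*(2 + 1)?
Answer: 146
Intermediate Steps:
w(B, I) = 0 (w(B, I) = 0*3 = 0)
146 + 153*w(-4, 12) = 146 + 153*0 = 146 + 0 = 146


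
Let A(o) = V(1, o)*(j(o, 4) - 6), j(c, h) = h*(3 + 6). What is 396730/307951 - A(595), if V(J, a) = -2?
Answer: 18873790/307951 ≈ 61.288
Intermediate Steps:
j(c, h) = 9*h (j(c, h) = h*9 = 9*h)
A(o) = -60 (A(o) = -2*(9*4 - 6) = -2*(36 - 6) = -2*30 = -60)
396730/307951 - A(595) = 396730/307951 - 1*(-60) = 396730*(1/307951) + 60 = 396730/307951 + 60 = 18873790/307951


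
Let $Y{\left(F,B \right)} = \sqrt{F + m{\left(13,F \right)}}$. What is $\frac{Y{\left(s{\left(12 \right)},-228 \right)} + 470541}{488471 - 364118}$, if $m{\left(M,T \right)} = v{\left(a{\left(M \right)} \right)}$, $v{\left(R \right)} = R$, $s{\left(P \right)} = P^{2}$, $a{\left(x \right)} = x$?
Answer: $\frac{156847}{41451} + \frac{\sqrt{157}}{124353} \approx 3.784$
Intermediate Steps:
$m{\left(M,T \right)} = M$
$Y{\left(F,B \right)} = \sqrt{13 + F}$ ($Y{\left(F,B \right)} = \sqrt{F + 13} = \sqrt{13 + F}$)
$\frac{Y{\left(s{\left(12 \right)},-228 \right)} + 470541}{488471 - 364118} = \frac{\sqrt{13 + 12^{2}} + 470541}{488471 - 364118} = \frac{\sqrt{13 + 144} + 470541}{124353} = \left(\sqrt{157} + 470541\right) \frac{1}{124353} = \left(470541 + \sqrt{157}\right) \frac{1}{124353} = \frac{156847}{41451} + \frac{\sqrt{157}}{124353}$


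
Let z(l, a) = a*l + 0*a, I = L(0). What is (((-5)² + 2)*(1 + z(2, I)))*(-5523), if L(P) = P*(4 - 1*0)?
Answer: -149121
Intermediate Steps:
L(P) = 4*P (L(P) = P*(4 + 0) = P*4 = 4*P)
I = 0 (I = 4*0 = 0)
z(l, a) = a*l (z(l, a) = a*l + 0 = a*l)
(((-5)² + 2)*(1 + z(2, I)))*(-5523) = (((-5)² + 2)*(1 + 0*2))*(-5523) = ((25 + 2)*(1 + 0))*(-5523) = (27*1)*(-5523) = 27*(-5523) = -149121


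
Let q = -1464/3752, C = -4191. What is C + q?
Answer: -1965762/469 ≈ -4191.4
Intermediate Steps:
q = -183/469 (q = -1464*1/3752 = -183/469 ≈ -0.39019)
C + q = -4191 - 183/469 = -1965762/469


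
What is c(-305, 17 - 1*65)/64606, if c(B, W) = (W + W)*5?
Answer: -240/32303 ≈ -0.0074297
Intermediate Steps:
c(B, W) = 10*W (c(B, W) = (2*W)*5 = 10*W)
c(-305, 17 - 1*65)/64606 = (10*(17 - 1*65))/64606 = (10*(17 - 65))*(1/64606) = (10*(-48))*(1/64606) = -480*1/64606 = -240/32303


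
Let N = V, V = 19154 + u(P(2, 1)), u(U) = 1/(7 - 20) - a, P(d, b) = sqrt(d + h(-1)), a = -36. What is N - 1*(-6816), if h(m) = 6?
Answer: 338077/13 ≈ 26006.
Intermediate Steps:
P(d, b) = sqrt(6 + d) (P(d, b) = sqrt(d + 6) = sqrt(6 + d))
u(U) = 467/13 (u(U) = 1/(7 - 20) - 1*(-36) = 1/(-13) + 36 = -1/13 + 36 = 467/13)
V = 249469/13 (V = 19154 + 467/13 = 249469/13 ≈ 19190.)
N = 249469/13 ≈ 19190.
N - 1*(-6816) = 249469/13 - 1*(-6816) = 249469/13 + 6816 = 338077/13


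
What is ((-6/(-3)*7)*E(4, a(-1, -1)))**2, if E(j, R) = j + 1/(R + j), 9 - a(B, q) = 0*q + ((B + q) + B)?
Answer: 207025/64 ≈ 3234.8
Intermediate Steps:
a(B, q) = 9 - q - 2*B (a(B, q) = 9 - (0*q + ((B + q) + B)) = 9 - (0 + (q + 2*B)) = 9 - (q + 2*B) = 9 + (-q - 2*B) = 9 - q - 2*B)
((-6/(-3)*7)*E(4, a(-1, -1)))**2 = ((-6/(-3)*7)*((1 + 4**2 + (9 - 1*(-1) - 2*(-1))*4)/((9 - 1*(-1) - 2*(-1)) + 4)))**2 = ((-6*(-1/3)*7)*((1 + 16 + (9 + 1 + 2)*4)/((9 + 1 + 2) + 4)))**2 = ((2*7)*((1 + 16 + 12*4)/(12 + 4)))**2 = (14*((1 + 16 + 48)/16))**2 = (14*((1/16)*65))**2 = (14*(65/16))**2 = (455/8)**2 = 207025/64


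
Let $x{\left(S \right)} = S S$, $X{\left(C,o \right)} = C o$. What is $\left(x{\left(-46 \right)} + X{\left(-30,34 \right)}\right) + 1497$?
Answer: $2593$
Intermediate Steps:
$x{\left(S \right)} = S^{2}$
$\left(x{\left(-46 \right)} + X{\left(-30,34 \right)}\right) + 1497 = \left(\left(-46\right)^{2} - 1020\right) + 1497 = \left(2116 - 1020\right) + 1497 = 1096 + 1497 = 2593$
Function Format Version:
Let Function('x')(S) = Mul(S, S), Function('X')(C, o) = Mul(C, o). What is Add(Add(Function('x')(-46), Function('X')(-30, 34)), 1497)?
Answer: 2593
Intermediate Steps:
Function('x')(S) = Pow(S, 2)
Add(Add(Function('x')(-46), Function('X')(-30, 34)), 1497) = Add(Add(Pow(-46, 2), Mul(-30, 34)), 1497) = Add(Add(2116, -1020), 1497) = Add(1096, 1497) = 2593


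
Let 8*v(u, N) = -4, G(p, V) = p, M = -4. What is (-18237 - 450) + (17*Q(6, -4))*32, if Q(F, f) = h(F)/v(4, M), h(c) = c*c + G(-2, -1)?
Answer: -55679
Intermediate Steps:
h(c) = -2 + c² (h(c) = c*c - 2 = c² - 2 = -2 + c²)
v(u, N) = -½ (v(u, N) = (⅛)*(-4) = -½)
Q(F, f) = 4 - 2*F² (Q(F, f) = (-2 + F²)/(-½) = (-2 + F²)*(-2) = 4 - 2*F²)
(-18237 - 450) + (17*Q(6, -4))*32 = (-18237 - 450) + (17*(4 - 2*6²))*32 = -18687 + (17*(4 - 2*36))*32 = -18687 + (17*(4 - 72))*32 = -18687 + (17*(-68))*32 = -18687 - 1156*32 = -18687 - 36992 = -55679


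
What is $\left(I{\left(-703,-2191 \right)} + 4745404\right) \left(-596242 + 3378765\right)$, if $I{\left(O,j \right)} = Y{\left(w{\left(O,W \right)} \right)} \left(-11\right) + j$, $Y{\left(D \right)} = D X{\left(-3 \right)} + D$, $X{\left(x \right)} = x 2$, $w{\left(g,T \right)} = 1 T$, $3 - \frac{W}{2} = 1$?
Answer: $13198711421459$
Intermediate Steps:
$W = 4$ ($W = 6 - 2 = 4$)
$w{\left(g,T \right)} = T$
$X{\left(x \right)} = 2 x$
$Y{\left(D \right)} = - 5 D$ ($Y{\left(D \right)} = D 2 \left(-3\right) + D = D \left(-6\right) + D = - 6 D + D = - 5 D$)
$I{\left(O,j \right)} = 220 + j$ ($I{\left(O,j \right)} = \left(-5\right) 4 \left(-11\right) + j = \left(-20\right) \left(-11\right) + j = 220 + j$)
$\left(I{\left(-703,-2191 \right)} + 4745404\right) \left(-596242 + 3378765\right) = \left(\left(220 - 2191\right) + 4745404\right) \left(-596242 + 3378765\right) = \left(-1971 + 4745404\right) 2782523 = 4743433 \cdot 2782523 = 13198711421459$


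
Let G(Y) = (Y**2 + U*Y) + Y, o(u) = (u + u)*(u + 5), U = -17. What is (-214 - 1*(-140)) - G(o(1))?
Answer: -26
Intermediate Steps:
o(u) = 2*u*(5 + u) (o(u) = (2*u)*(5 + u) = 2*u*(5 + u))
G(Y) = Y**2 - 16*Y (G(Y) = (Y**2 - 17*Y) + Y = Y**2 - 16*Y)
(-214 - 1*(-140)) - G(o(1)) = (-214 - 1*(-140)) - 2*1*(5 + 1)*(-16 + 2*1*(5 + 1)) = (-214 + 140) - 2*1*6*(-16 + 2*1*6) = -74 - 12*(-16 + 12) = -74 - 12*(-4) = -74 - 1*(-48) = -74 + 48 = -26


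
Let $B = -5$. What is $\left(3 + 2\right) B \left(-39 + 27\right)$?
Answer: $300$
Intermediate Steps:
$\left(3 + 2\right) B \left(-39 + 27\right) = \left(3 + 2\right) \left(-5\right) \left(-39 + 27\right) = 5 \left(-5\right) \left(-12\right) = \left(-25\right) \left(-12\right) = 300$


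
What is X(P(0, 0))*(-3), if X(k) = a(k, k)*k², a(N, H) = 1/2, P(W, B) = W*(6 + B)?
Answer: 0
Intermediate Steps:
a(N, H) = ½
X(k) = k²/2
X(P(0, 0))*(-3) = ((0*(6 + 0))²/2)*(-3) = ((0*6)²/2)*(-3) = ((½)*0²)*(-3) = ((½)*0)*(-3) = 0*(-3) = 0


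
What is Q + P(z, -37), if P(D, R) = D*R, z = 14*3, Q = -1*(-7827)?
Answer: 6273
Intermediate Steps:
Q = 7827
z = 42
Q + P(z, -37) = 7827 + 42*(-37) = 7827 - 1554 = 6273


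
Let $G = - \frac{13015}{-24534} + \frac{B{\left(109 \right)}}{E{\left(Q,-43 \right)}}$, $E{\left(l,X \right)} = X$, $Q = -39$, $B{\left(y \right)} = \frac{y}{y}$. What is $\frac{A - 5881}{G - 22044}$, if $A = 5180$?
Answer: $\frac{739528362}{23255047217} \approx 0.031801$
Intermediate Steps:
$B{\left(y \right)} = 1$
$G = \frac{535111}{1054962}$ ($G = - \frac{13015}{-24534} + 1 \frac{1}{-43} = \left(-13015\right) \left(- \frac{1}{24534}\right) + 1 \left(- \frac{1}{43}\right) = \frac{13015}{24534} - \frac{1}{43} = \frac{535111}{1054962} \approx 0.50723$)
$\frac{A - 5881}{G - 22044} = \frac{5180 - 5881}{\frac{535111}{1054962} - 22044} = \frac{5180 - 5881}{- \frac{23255047217}{1054962}} = \left(5180 - 5881\right) \left(- \frac{1054962}{23255047217}\right) = \left(-701\right) \left(- \frac{1054962}{23255047217}\right) = \frac{739528362}{23255047217}$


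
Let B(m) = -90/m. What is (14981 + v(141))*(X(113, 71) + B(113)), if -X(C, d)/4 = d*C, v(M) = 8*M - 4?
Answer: -58404557030/113 ≈ -5.1685e+8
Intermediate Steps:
v(M) = -4 + 8*M
X(C, d) = -4*C*d (X(C, d) = -4*d*C = -4*C*d)
(14981 + v(141))*(X(113, 71) + B(113)) = (14981 + (-4 + 8*141))*(-4*113*71 - 90/113) = (14981 + (-4 + 1128))*(-32092 - 90*1/113) = (14981 + 1124)*(-32092 - 90/113) = 16105*(-3626486/113) = -58404557030/113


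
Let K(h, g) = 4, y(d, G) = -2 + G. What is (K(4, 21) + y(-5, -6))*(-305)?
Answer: 1220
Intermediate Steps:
(K(4, 21) + y(-5, -6))*(-305) = (4 + (-2 - 6))*(-305) = (4 - 8)*(-305) = -4*(-305) = 1220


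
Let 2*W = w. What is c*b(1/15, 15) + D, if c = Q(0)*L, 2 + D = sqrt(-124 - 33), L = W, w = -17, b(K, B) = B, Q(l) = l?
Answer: -2 + I*sqrt(157) ≈ -2.0 + 12.53*I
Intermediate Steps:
W = -17/2 (W = (1/2)*(-17) = -17/2 ≈ -8.5000)
L = -17/2 ≈ -8.5000
D = -2 + I*sqrt(157) (D = -2 + sqrt(-124 - 33) = -2 + sqrt(-157) = -2 + I*sqrt(157) ≈ -2.0 + 12.53*I)
c = 0 (c = 0*(-17/2) = 0)
c*b(1/15, 15) + D = 0*15 + (-2 + I*sqrt(157)) = 0 + (-2 + I*sqrt(157)) = -2 + I*sqrt(157)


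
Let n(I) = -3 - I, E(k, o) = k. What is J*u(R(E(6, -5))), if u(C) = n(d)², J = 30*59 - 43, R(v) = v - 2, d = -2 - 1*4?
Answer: 15543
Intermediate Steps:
d = -6 (d = -2 - 4 = -6)
R(v) = -2 + v
J = 1727 (J = 1770 - 43 = 1727)
u(C) = 9 (u(C) = (-3 - 1*(-6))² = (-3 + 6)² = 3² = 9)
J*u(R(E(6, -5))) = 1727*9 = 15543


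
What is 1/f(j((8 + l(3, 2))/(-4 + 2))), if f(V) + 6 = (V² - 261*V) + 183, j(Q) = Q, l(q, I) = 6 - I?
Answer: 1/1779 ≈ 0.00056211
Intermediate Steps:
f(V) = 177 + V² - 261*V (f(V) = -6 + ((V² - 261*V) + 183) = -6 + (183 + V² - 261*V) = 177 + V² - 261*V)
1/f(j((8 + l(3, 2))/(-4 + 2))) = 1/(177 + ((8 + (6 - 1*2))/(-4 + 2))² - 261*(8 + (6 - 1*2))/(-4 + 2)) = 1/(177 + ((8 + (6 - 2))/(-2))² - 261*(8 + (6 - 2))/(-2)) = 1/(177 + ((8 + 4)*(-½))² - 261*(8 + 4)*(-1)/2) = 1/(177 + (12*(-½))² - 3132*(-1)/2) = 1/(177 + (-6)² - 261*(-6)) = 1/(177 + 36 + 1566) = 1/1779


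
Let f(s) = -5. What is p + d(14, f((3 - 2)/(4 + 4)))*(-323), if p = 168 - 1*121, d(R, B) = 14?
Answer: -4475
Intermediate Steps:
p = 47 (p = 168 - 121 = 47)
p + d(14, f((3 - 2)/(4 + 4)))*(-323) = 47 + 14*(-323) = 47 - 4522 = -4475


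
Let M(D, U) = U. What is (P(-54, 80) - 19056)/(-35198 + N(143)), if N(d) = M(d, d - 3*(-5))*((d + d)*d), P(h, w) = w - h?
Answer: -9461/3213343 ≈ -0.0029443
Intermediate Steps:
N(d) = 2*d**2*(15 + d) (N(d) = (d - 3*(-5))*((d + d)*d) = (d + 15)*((2*d)*d) = (15 + d)*(2*d**2) = 2*d**2*(15 + d))
(P(-54, 80) - 19056)/(-35198 + N(143)) = ((80 - 1*(-54)) - 19056)/(-35198 + 2*143**2*(15 + 143)) = ((80 + 54) - 19056)/(-35198 + 2*20449*158) = (134 - 19056)/(-35198 + 6461884) = -18922/6426686 = -18922*1/6426686 = -9461/3213343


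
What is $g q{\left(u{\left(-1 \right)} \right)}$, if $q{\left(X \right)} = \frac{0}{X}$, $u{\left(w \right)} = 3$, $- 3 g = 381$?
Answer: $0$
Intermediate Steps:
$g = -127$ ($g = \left(- \frac{1}{3}\right) 381 = -127$)
$q{\left(X \right)} = 0$
$g q{\left(u{\left(-1 \right)} \right)} = \left(-127\right) 0 = 0$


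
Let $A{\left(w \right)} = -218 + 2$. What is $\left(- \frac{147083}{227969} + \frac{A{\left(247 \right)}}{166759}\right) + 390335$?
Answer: $\frac{14838904907662484}{38015882471} \approx 3.9033 \cdot 10^{5}$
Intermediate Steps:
$A{\left(w \right)} = -216$
$\left(- \frac{147083}{227969} + \frac{A{\left(247 \right)}}{166759}\right) + 390335 = \left(- \frac{147083}{227969} - \frac{216}{166759}\right) + 390335 = - \frac{24576655301}{38015882471} + 390335 = \frac{14838904907662484}{38015882471}$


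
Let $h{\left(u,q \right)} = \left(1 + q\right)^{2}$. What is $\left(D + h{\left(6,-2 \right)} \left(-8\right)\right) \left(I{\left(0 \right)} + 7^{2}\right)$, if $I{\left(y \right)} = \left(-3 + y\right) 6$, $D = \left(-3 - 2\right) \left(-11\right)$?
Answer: $1457$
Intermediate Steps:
$D = 55$ ($D = \left(-5\right) \left(-11\right) = 55$)
$I{\left(y \right)} = -18 + 6 y$
$\left(D + h{\left(6,-2 \right)} \left(-8\right)\right) \left(I{\left(0 \right)} + 7^{2}\right) = \left(55 + \left(1 - 2\right)^{2} \left(-8\right)\right) \left(\left(-18 + 6 \cdot 0\right) + 7^{2}\right) = \left(55 + \left(-1\right)^{2} \left(-8\right)\right) \left(\left(-18 + 0\right) + 49\right) = \left(55 + 1 \left(-8\right)\right) \left(-18 + 49\right) = \left(55 - 8\right) 31 = 47 \cdot 31 = 1457$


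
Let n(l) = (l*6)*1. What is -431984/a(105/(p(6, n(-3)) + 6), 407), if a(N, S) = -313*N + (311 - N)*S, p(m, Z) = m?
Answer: -431984/120277 ≈ -3.5916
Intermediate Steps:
n(l) = 6*l (n(l) = (6*l)*1 = 6*l)
a(N, S) = -313*N + S*(311 - N)
-431984/a(105/(p(6, n(-3)) + 6), 407) = -431984/(-313*105/(6 + 6) + 311*407 - 1*105/(6 + 6)*407) = -431984/(-313*105/12 + 126577 - 1*105/12*407) = -431984/(-313*105/12 + 126577 - 1*(1/12)*105*407) = -431984/(-313*35/4 + 126577 - 1*35/4*407) = -431984/(-10955/4 + 126577 - 14245/4) = -431984/120277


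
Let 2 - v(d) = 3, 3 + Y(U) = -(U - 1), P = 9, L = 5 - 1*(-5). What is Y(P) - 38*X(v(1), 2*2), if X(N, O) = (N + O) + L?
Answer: -505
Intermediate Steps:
L = 10 (L = 5 + 5 = 10)
Y(U) = -2 - U (Y(U) = -3 - (U - 1) = -3 - (-1 + U) = -3 + (1 - U) = -2 - U)
v(d) = -1 (v(d) = 2 - 1*3 = 2 - 3 = -1)
X(N, O) = 10 + N + O (X(N, O) = (N + O) + 10 = 10 + N + O)
Y(P) - 38*X(v(1), 2*2) = (-2 - 1*9) - 38*(10 - 1 + 2*2) = (-2 - 9) - 38*(10 - 1 + 4) = -11 - 38*13 = -11 - 494 = -505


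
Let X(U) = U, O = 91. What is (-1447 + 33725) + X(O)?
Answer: 32369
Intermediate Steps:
(-1447 + 33725) + X(O) = (-1447 + 33725) + 91 = 32278 + 91 = 32369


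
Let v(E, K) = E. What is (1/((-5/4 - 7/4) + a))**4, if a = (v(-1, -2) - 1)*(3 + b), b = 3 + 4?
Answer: 1/279841 ≈ 3.5735e-6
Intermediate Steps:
b = 7
a = -20 (a = (-1 - 1)*(3 + 7) = -2*10 = -20)
(1/((-5/4 - 7/4) + a))**4 = (1/((-5/4 - 7/4) - 20))**4 = (1/(-3 - 20))**4 = (1/(-23))**4 = (-1/23)**4 = 1/279841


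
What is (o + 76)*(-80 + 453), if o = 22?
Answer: 36554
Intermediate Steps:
(o + 76)*(-80 + 453) = (22 + 76)*(-80 + 453) = 98*373 = 36554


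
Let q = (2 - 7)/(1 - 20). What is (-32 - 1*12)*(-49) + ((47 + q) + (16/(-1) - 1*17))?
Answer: 41235/19 ≈ 2170.3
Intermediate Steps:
q = 5/19 (q = -5/(-19) = -5*(-1/19) = 5/19 ≈ 0.26316)
(-32 - 1*12)*(-49) + ((47 + q) + (16/(-1) - 1*17)) = (-32 - 1*12)*(-49) + ((47 + 5/19) + (16/(-1) - 1*17)) = (-32 - 12)*(-49) + (898/19 + (16*(-1) - 17)) = -44*(-49) + (898/19 + (-16 - 17)) = 2156 + (898/19 - 33) = 2156 + 271/19 = 41235/19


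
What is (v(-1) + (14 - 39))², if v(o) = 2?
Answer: 529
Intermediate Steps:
(v(-1) + (14 - 39))² = (2 + (14 - 39))² = (2 - 25)² = (-23)² = 529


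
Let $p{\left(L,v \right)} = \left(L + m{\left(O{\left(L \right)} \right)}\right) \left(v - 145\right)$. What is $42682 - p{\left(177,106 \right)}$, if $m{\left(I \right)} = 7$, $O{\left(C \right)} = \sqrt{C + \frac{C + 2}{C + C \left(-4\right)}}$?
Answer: $49858$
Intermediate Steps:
$O{\left(C \right)} = \sqrt{C - \frac{2 + C}{3 C}}$ ($O{\left(C \right)} = \sqrt{C + \frac{2 + C}{C - 4 C}} = \sqrt{C + \frac{2 + C}{\left(-3\right) C}} = \sqrt{C + \left(2 + C\right) \left(- \frac{1}{3 C}\right)} = \sqrt{C - \frac{2 + C}{3 C}}$)
$p{\left(L,v \right)} = \left(-145 + v\right) \left(7 + L\right)$ ($p{\left(L,v \right)} = \left(L + 7\right) \left(v - 145\right) = \left(7 + L\right) \left(-145 + v\right) = \left(-145 + v\right) \left(7 + L\right)$)
$42682 - p{\left(177,106 \right)} = 42682 - \left(-1015 - 25665 + 7 \cdot 106 + 177 \cdot 106\right) = 42682 - \left(-1015 - 25665 + 742 + 18762\right) = 42682 - -7176 = 42682 + 7176 = 49858$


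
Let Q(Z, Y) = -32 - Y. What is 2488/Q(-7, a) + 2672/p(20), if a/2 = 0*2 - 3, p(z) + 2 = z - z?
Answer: -18612/13 ≈ -1431.7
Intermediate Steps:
p(z) = -2 (p(z) = -2 + (z - z) = -2 + 0 = -2)
a = -6 (a = 2*(0*2 - 3) = 2*(0 - 3) = 2*(-3) = -6)
2488/Q(-7, a) + 2672/p(20) = 2488/(-32 - 1*(-6)) + 2672/(-2) = 2488/(-32 + 6) + 2672*(-½) = 2488/(-26) - 1336 = 2488*(-1/26) - 1336 = -1244/13 - 1336 = -18612/13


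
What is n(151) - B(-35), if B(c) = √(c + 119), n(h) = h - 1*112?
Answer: 39 - 2*√21 ≈ 29.835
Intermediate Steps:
n(h) = -112 + h (n(h) = h - 112 = -112 + h)
B(c) = √(119 + c)
n(151) - B(-35) = (-112 + 151) - √(119 - 35) = 39 - √84 = 39 - 2*√21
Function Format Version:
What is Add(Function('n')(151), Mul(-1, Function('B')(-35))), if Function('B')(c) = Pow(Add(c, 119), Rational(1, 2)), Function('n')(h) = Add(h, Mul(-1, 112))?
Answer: Add(39, Mul(-2, Pow(21, Rational(1, 2)))) ≈ 29.835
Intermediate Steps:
Function('n')(h) = Add(-112, h) (Function('n')(h) = Add(h, -112) = Add(-112, h))
Function('B')(c) = Pow(Add(119, c), Rational(1, 2))
Add(Function('n')(151), Mul(-1, Function('B')(-35))) = Add(Add(-112, 151), Mul(-1, Pow(Add(119, -35), Rational(1, 2)))) = Add(39, Mul(-1, Pow(84, Rational(1, 2)))) = Add(39, Mul(-1, Mul(2, Pow(21, Rational(1, 2))))) = Add(39, Mul(-2, Pow(21, Rational(1, 2))))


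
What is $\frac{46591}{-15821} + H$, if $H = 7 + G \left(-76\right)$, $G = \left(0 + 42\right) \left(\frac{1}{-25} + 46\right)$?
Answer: $- \frac{58023622268}{395525} \approx -1.467 \cdot 10^{5}$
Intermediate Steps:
$G = \frac{48258}{25}$ ($G = 42 \left(- \frac{1}{25} + 46\right) = 42 \cdot \frac{1149}{25} = \frac{48258}{25} \approx 1930.3$)
$H = - \frac{3667433}{25}$ ($H = 7 + \frac{48258}{25} \left(-76\right) = 7 - \frac{3667608}{25} = - \frac{3667433}{25} \approx -1.467 \cdot 10^{5}$)
$\frac{46591}{-15821} + H = \frac{46591}{-15821} - \frac{3667433}{25} = 46591 \left(- \frac{1}{15821}\right) - \frac{3667433}{25} = - \frac{46591}{15821} - \frac{3667433}{25} = - \frac{58023622268}{395525}$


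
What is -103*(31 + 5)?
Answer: -3708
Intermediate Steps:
-103*(31 + 5) = -103*36 = -3708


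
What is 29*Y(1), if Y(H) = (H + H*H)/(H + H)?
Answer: 29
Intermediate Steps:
Y(H) = (H + H²)/(2*H) (Y(H) = (H + H²)/((2*H)) = (H + H²)*(1/(2*H)) = (H + H²)/(2*H))
29*Y(1) = 29*(½ + (½)*1) = 29*(½ + ½) = 29*1 = 29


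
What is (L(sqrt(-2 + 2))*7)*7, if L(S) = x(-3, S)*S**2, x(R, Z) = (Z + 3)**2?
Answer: 0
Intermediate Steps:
x(R, Z) = (3 + Z)**2
L(S) = S**2*(3 + S)**2 (L(S) = (3 + S)**2*S**2 = S**2*(3 + S)**2)
(L(sqrt(-2 + 2))*7)*7 = (((sqrt(-2 + 2))**2*(3 + sqrt(-2 + 2))**2)*7)*7 = (((sqrt(0))**2*(3 + sqrt(0))**2)*7)*7 = ((0**2*(3 + 0)**2)*7)*7 = ((0*3**2)*7)*7 = ((0*9)*7)*7 = (0*7)*7 = 0*7 = 0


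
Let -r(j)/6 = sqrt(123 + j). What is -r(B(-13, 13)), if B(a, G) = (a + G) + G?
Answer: 12*sqrt(34) ≈ 69.971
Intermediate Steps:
B(a, G) = a + 2*G (B(a, G) = (G + a) + G = a + 2*G)
r(j) = -6*sqrt(123 + j)
-r(B(-13, 13)) = -(-6)*sqrt(123 + (-13 + 2*13)) = -(-6)*sqrt(123 + (-13 + 26)) = -(-6)*sqrt(123 + 13) = -(-6)*sqrt(136) = -(-6)*2*sqrt(34) = -(-12)*sqrt(34) = 12*sqrt(34)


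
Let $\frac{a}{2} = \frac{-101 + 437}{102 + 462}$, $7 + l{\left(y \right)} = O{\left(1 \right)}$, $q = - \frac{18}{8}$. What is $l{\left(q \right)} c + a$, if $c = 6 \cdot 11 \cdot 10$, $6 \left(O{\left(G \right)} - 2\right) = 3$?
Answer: $- \frac{139534}{47} \approx -2968.8$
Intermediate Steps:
$O{\left(G \right)} = \frac{5}{2}$ ($O{\left(G \right)} = 2 + \frac{1}{6} \cdot 3 = 2 + \frac{1}{2} = \frac{5}{2}$)
$q = - \frac{9}{4}$ ($q = \left(-18\right) \frac{1}{8} = - \frac{9}{4} \approx -2.25$)
$c = 660$ ($c = 66 \cdot 10 = 660$)
$l{\left(y \right)} = - \frac{9}{2}$ ($l{\left(y \right)} = -7 + \frac{5}{2} = - \frac{9}{2}$)
$a = \frac{56}{47}$ ($a = 2 \frac{-101 + 437}{102 + 462} = 2 \cdot \frac{336}{564} = 2 \cdot 336 \cdot \frac{1}{564} = 2 \cdot \frac{28}{47} = \frac{56}{47} \approx 1.1915$)
$l{\left(q \right)} c + a = \left(- \frac{9}{2}\right) 660 + \frac{56}{47} = -2970 + \frac{56}{47} = - \frac{139534}{47}$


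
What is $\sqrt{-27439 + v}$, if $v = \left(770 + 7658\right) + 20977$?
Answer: $\sqrt{1966} \approx 44.34$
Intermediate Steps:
$v = 29405$ ($v = 8428 + 20977 = 29405$)
$\sqrt{-27439 + v} = \sqrt{-27439 + 29405} = \sqrt{1966}$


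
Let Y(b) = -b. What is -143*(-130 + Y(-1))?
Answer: 18447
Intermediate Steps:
-143*(-130 + Y(-1)) = -143*(-130 - 1*(-1)) = -143*(-130 + 1) = -143*(-129) = 18447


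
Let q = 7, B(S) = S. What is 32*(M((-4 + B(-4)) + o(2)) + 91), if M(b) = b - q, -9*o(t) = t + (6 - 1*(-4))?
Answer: 7168/3 ≈ 2389.3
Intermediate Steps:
o(t) = -10/9 - t/9 (o(t) = -(t + (6 - 1*(-4)))/9 = -(t + (6 + 4))/9 = -(t + 10)/9 = -(10 + t)/9 = -10/9 - t/9)
M(b) = -7 + b (M(b) = b - 1*7 = b - 7 = -7 + b)
32*(M((-4 + B(-4)) + o(2)) + 91) = 32*((-7 + ((-4 - 4) + (-10/9 - ⅑*2))) + 91) = 32*((-7 + (-8 + (-10/9 - 2/9))) + 91) = 32*((-7 + (-8 - 4/3)) + 91) = 32*((-7 - 28/3) + 91) = 32*(-49/3 + 91) = 32*(224/3) = 7168/3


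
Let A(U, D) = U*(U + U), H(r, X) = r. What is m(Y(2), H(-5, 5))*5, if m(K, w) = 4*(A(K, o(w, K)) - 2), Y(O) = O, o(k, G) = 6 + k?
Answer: 120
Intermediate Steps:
A(U, D) = 2*U² (A(U, D) = U*(2*U) = 2*U²)
m(K, w) = -8 + 8*K² (m(K, w) = 4*(2*K² - 2) = 4*(-2 + 2*K²) = -8 + 8*K²)
m(Y(2), H(-5, 5))*5 = (-8 + 8*2²)*5 = (-8 + 8*4)*5 = (-8 + 32)*5 = 24*5 = 120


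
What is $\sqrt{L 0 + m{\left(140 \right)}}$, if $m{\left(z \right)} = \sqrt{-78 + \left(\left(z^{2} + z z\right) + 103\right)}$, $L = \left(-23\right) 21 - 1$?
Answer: $\sqrt{5} \sqrt[4]{1569} \approx 14.073$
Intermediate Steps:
$L = -484$ ($L = -483 - 1 = -484$)
$m{\left(z \right)} = \sqrt{25 + 2 z^{2}}$ ($m{\left(z \right)} = \sqrt{-78 + \left(\left(z^{2} + z^{2}\right) + 103\right)} = \sqrt{-78 + \left(2 z^{2} + 103\right)} = \sqrt{-78 + \left(103 + 2 z^{2}\right)} = \sqrt{25 + 2 z^{2}}$)
$\sqrt{L 0 + m{\left(140 \right)}} = \sqrt{\left(-484\right) 0 + \sqrt{25 + 2 \cdot 140^{2}}} = \sqrt{0 + \sqrt{25 + 2 \cdot 19600}} = \sqrt{0 + \sqrt{25 + 39200}} = \sqrt{0 + \sqrt{39225}} = \sqrt{0 + 5 \sqrt{1569}} = \sqrt{5 \sqrt{1569}} = \sqrt{5} \sqrt[4]{1569}$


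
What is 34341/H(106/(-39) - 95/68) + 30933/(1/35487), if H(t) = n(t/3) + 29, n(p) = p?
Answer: 241291065875877/219811 ≈ 1.0977e+9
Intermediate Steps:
H(t) = 29 + t/3 (H(t) = t/3 + 29 = 29 + t/3)
34341/H(106/(-39) - 95/68) + 30933/(1/35487) = 34341/(29 + (106/(-39) - 95/68)/3) + 30933/(1/35487) = 34341/(29 + (106*(-1/39) - 95*1/68)/3) + 30933/(1/35487) = 34341/(29 + (-106/39 - 95/68)/3) + 30933*35487 = 34341/(29 + (⅓)*(-10913/2652)) + 1097719371 = 34341/(29 - 10913/7956) + 1097719371 = 34341/(219811/7956) + 1097719371 = 34341*(7956/219811) + 1097719371 = 273216996/219811 + 1097719371 = 241291065875877/219811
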